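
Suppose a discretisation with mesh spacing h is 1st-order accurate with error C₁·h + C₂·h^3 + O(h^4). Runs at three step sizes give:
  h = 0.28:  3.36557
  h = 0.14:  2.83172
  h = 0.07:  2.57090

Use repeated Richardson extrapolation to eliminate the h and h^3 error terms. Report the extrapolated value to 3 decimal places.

2.312

First eliminate the h term (factor 2^1 = 2):
  B₁ = (2·2.83172 − 3.36557)/1 = 2.29787
  B₂ = (2·2.57090 − 2.83172)/1 = 2.31008
Then eliminate the h^3 term (factor 2^3 = 8):
  (8·2.31008 − 2.29787)/7 = 2.31182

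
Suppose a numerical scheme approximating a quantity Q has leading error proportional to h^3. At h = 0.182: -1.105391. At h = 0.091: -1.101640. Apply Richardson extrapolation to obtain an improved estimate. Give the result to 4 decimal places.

-1.1011

The leading error scales as h^3; refining by a factor of 2 reduces it by 2^3 = 8.
Extrapolated value = (8·A(h/2) − A(h)) / (8 − 1)
= (8·(-1.101640) − (-1.105391)) / 7
= -7.707729 / 7 = -1.101104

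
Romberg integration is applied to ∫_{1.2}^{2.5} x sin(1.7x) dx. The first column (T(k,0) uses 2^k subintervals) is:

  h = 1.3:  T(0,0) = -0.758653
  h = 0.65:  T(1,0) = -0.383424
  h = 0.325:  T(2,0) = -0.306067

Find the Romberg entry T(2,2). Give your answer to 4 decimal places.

-0.2817

Richardson extrapolation on the trapezoidal column (denominator 4−1=3):
T(1,1) = (4·(-0.383424) − (-0.758653)) / 3 = -0.258348
T(2,1) = -0.306067 + (-0.306067 − (-0.383424))/3 = -0.280281
T(2,2) = -0.280281 + (-0.280281 − (-0.258348))/15 = -0.281743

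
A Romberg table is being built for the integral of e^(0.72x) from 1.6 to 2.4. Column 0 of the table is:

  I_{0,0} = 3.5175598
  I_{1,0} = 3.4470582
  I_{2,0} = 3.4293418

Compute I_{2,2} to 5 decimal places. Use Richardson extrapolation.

3.42343

Richardson extrapolation on the trapezoidal column (denominator 4−1=3):
I_{1,1} = 3.4470582 + (3.4470582 − 3.5175598)/3 = 3.4235577
I_{2,1} = (4·3.4293418 − 3.4470582) / 3 = 3.4234363
I_{2,2} = 3.4234363 + (3.4234363 − 3.4235577)/15 = 3.4234282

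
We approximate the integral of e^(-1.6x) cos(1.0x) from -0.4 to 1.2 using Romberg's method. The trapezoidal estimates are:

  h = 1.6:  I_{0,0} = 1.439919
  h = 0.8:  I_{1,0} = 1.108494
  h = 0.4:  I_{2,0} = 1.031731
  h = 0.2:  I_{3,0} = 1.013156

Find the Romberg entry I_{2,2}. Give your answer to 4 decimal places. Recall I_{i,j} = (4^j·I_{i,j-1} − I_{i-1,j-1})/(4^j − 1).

Richardson extrapolation on the trapezoidal column (denominator 4−1=3):
I_{1,1} = 1.108494 + (1.108494 − 1.439919)/3 = 0.998019
I_{2,1} = 1.031731 + (1.031731 − 1.108494)/3 = 1.006143
I_{2,2} = 1.006143 + (1.006143 − 0.998019)/15 = 1.006685

1.0067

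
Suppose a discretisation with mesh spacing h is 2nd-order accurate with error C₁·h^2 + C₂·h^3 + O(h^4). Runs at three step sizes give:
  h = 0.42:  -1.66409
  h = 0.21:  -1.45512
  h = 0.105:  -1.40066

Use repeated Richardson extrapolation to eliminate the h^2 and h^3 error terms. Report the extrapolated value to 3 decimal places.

-1.382

First eliminate the h^2 term (factor 2^2 = 4):
  B₁ = (4·(-1.45512) − (-1.66409))/3 = -1.38546
  B₂ = (4·(-1.40066) − (-1.45512))/3 = -1.38251
Then eliminate the h^3 term (factor 2^3 = 8):
  (8·(-1.38251) − (-1.38546))/7 = -1.38209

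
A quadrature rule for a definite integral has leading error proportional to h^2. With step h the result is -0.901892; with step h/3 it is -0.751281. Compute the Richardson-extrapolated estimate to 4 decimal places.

The leading error scales as h^2; refining by a factor of 3 reduces it by 3^2 = 9.
Extrapolated value = (9·A(h/3) − A(h)) / (9 − 1)
= (9·(-0.751281) − (-0.901892)) / 8
= -5.859637 / 8 = -0.732455

-0.7325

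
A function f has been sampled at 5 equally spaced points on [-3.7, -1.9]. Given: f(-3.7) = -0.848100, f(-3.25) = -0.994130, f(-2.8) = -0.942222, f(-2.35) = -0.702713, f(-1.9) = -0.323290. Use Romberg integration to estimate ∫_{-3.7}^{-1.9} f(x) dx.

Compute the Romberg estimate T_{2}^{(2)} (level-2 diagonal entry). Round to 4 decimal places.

T_{0}^{(0)} (trapezoid, 1 panel, h=1.8000): -1.054251
T_{1}^{(0)} (trapezoid, 2 panels, h=0.9000): -1.375125
T_{2}^{(0)} (trapezoid, 4 panels, h=0.4500): -1.451142
T_{1}^{(1)} = -1.375125 + (-1.375125 − (-1.054251))/3 = -1.482083
T_{2}^{(1)} = -1.451142 + (-1.451142 − (-1.375125))/3 = -1.476481
T_{2}^{(2)} = -1.476481 + (-1.476481 − (-1.482083))/15 = -1.476108

-1.4761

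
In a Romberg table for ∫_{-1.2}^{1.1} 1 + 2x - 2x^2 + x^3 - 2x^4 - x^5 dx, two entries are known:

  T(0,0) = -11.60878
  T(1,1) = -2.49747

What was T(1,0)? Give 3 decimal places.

From T(1,1) = (4·T(1,0) − T(0,0))/3, solve for T(1,0):
4·T(1,0) = 3·(-2.49747) + (-11.60878) = -19.10119
T(1,0) = -4.77530

-4.775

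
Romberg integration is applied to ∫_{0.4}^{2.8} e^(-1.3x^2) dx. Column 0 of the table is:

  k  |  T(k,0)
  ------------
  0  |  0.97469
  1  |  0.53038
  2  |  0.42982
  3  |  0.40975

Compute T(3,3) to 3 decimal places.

Richardson extrapolation on the trapezoidal column (denominator 4−1=3):
T(1,1) = (4·0.53038 − 0.97469) / 3 = 0.38228
T(2,1) = (4·0.42982 − 0.53038) / 3 = 0.39630
T(3,1) = 0.40975 + (0.40975 − 0.42982)/3 = 0.40306
T(2,2) = 0.39630 + (0.39630 − 0.38228)/15 = 0.39723
T(3,2) = (16·0.40306 − 0.39630) / 15 = 0.40351
T(3,3) = (64·0.40351 − 0.39723) / 63 = 0.40361

0.404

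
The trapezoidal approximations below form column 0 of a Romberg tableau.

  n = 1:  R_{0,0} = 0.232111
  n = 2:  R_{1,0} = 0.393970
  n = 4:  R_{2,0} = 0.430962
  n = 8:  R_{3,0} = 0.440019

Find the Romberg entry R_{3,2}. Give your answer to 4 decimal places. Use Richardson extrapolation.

R_{2,1} = (4·0.430962 − 0.393970) / 3 = 0.443293
R_{3,1} = 0.440019 + (0.440019 − 0.430962)/3 = 0.443038
R_{3,2} = 0.443038 + (0.443038 − 0.443293)/15 = 0.443021

0.4430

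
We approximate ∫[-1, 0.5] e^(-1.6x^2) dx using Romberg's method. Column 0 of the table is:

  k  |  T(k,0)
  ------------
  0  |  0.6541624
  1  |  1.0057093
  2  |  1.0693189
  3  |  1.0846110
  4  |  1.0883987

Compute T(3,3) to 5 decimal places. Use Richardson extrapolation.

1.08967

Richardson extrapolation on the trapezoidal column (denominator 4−1=3):
T(1,1) = (4·1.0057093 − 0.6541624) / 3 = 1.1228916
T(2,1) = 1.0693189 + (1.0693189 − 1.0057093)/3 = 1.0905221
T(3,1) = (4·1.0846110 − 1.0693189) / 3 = 1.0897084
T(2,2) = (16·1.0905221 − 1.1228916) / 15 = 1.0883641
T(3,2) = (16·1.0897084 − 1.0905221) / 15 = 1.0896542
T(3,3) = (64·1.0896542 − 1.0883641) / 63 = 1.0896747
(Column j=1 coincides with Simpson's rule on the same nodes.)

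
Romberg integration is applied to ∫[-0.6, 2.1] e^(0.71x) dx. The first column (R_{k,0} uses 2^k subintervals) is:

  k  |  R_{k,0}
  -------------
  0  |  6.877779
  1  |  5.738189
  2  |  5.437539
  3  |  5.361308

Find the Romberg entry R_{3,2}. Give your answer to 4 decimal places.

5.3358

Richardson extrapolation on the trapezoidal column (denominator 4−1=3):
R_{2,1} = 5.437539 + (5.437539 − 5.738189)/3 = 5.337322
R_{3,1} = 5.361308 + (5.361308 − 5.437539)/3 = 5.335898
R_{3,2} = (16·5.335898 − 5.337322) / 15 = 5.335803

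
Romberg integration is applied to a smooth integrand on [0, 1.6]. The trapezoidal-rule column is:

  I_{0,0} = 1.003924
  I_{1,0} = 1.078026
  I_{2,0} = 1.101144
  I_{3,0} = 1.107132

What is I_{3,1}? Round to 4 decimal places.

1.1091

I_{3,1} = 1.107132 + (1.107132 − 1.101144)/3 = 1.109128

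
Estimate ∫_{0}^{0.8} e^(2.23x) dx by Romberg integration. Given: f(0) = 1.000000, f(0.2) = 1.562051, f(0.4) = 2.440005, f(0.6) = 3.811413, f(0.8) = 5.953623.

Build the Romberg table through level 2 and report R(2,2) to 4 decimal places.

R(0,0) (trapezoid, 1 panel, h=0.8000): 2.781449
R(1,0) (trapezoid, 2 panels, h=0.4000): 2.366727
R(2,0) (trapezoid, 4 panels, h=0.2000): 2.258056
R(1,1) = 2.366727 + (2.366727 − 2.781449)/3 = 2.228486
R(2,1) = 2.258056 + (2.258056 − 2.366727)/3 = 2.221832
R(2,2) = 2.221832 + (2.221832 − 2.228486)/15 = 2.221388

2.2214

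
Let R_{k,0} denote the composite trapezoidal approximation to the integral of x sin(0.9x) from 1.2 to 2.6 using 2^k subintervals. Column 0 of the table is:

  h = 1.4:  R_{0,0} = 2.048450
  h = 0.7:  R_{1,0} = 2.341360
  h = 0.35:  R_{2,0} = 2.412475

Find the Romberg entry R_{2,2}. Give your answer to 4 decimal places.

2.4360

Richardson extrapolation on the trapezoidal column (denominator 4−1=3):
R_{1,1} = (4·2.341360 − 2.048450) / 3 = 2.438997
R_{2,1} = 2.412475 + (2.412475 − 2.341360)/3 = 2.436180
R_{2,2} = 2.436180 + (2.436180 − 2.438997)/15 = 2.435992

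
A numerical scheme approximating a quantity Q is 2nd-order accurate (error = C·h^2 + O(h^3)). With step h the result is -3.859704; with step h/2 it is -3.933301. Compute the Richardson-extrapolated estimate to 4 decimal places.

The leading error scales as h^2; refining by a factor of 2 reduces it by 2^2 = 4.
Extrapolated value = (4·A(h/2) − A(h)) / (4 − 1)
= (4·(-3.933301) − (-3.859704)) / 3
= -11.873500 / 3 = -3.957833

-3.9578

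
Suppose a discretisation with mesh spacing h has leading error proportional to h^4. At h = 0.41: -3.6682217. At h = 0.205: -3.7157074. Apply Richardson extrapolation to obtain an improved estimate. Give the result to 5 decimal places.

The leading error scales as h^4; refining by a factor of 2 reduces it by 2^4 = 16.
Extrapolated value = (16·A(h/2) − A(h)) / (16 − 1)
= (16·(-3.7157074) − (-3.6682217)) / 15
= -55.7830967 / 15 = -3.7188731

-3.71887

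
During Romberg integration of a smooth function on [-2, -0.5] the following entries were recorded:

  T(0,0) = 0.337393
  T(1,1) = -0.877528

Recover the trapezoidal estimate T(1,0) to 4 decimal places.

-0.5738

From T(1,1) = (4·T(1,0) − T(0,0))/3, solve for T(1,0):
4·T(1,0) = 3·(-0.877528) + 0.337393 = -2.295191
T(1,0) = -0.573798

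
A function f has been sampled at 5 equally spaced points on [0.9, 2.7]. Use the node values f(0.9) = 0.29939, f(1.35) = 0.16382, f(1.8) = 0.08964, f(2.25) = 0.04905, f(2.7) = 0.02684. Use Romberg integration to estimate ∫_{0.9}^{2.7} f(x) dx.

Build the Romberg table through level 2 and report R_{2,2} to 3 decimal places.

0.203

R_{0,0} (trapezoid, 1 panel, h=1.8000): 0.29361
R_{1,0} (trapezoid, 2 panels, h=0.9000): 0.22748
R_{2,0} (trapezoid, 4 panels, h=0.4500): 0.20953
R_{1,1} = 0.22748 + (0.22748 − 0.29361)/3 = 0.20544
R_{2,1} = 0.20953 + (0.20953 − 0.22748)/3 = 0.20355
R_{2,2} = 0.20355 + (0.20355 − 0.20544)/15 = 0.20342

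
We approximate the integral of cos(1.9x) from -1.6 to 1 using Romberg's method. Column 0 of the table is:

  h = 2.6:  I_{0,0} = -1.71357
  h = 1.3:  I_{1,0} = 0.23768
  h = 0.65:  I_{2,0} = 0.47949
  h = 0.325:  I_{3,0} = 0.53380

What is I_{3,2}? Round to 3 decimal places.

I_{2,1} = (4·0.47949 − 0.23768) / 3 = 0.56009
I_{3,1} = 0.53380 + (0.53380 − 0.47949)/3 = 0.55190
I_{3,2} = (16·0.55190 − 0.56009) / 15 = 0.55135

0.551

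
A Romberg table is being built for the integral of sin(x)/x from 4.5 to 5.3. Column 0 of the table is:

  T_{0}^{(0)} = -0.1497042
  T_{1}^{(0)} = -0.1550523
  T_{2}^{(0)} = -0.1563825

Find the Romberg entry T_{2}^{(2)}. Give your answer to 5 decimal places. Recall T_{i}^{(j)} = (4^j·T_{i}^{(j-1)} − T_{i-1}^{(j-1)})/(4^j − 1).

-0.15683

T_{1}^{(1)} = (4·(-0.1550523) − (-0.1497042)) / 3 = -0.1568350
T_{2}^{(1)} = -0.1563825 + (-0.1563825 − (-0.1550523))/3 = -0.1568259
T_{2}^{(2)} = (16·(-0.1568259) − (-0.1568350)) / 15 = -0.1568253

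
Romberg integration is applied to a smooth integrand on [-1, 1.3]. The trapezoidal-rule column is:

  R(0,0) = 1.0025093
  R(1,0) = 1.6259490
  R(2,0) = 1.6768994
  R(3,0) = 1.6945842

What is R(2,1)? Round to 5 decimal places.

1.69388

Richardson extrapolation on the trapezoidal column (denominator 4−1=3):
R(2,1) = 1.6768994 + (1.6768994 − 1.6259490)/3 = 1.6938829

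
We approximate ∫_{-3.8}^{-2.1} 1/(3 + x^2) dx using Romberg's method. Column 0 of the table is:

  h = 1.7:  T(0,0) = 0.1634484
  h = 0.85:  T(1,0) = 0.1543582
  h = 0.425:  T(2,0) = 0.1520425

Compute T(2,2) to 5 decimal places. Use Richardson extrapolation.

0.15127

Richardson extrapolation on the trapezoidal column (denominator 4−1=3):
T(1,1) = (4·0.1543582 − 0.1634484) / 3 = 0.1513281
T(2,1) = (4·0.1520425 − 0.1543582) / 3 = 0.1512706
T(2,2) = 0.1512706 + (0.1512706 − 0.1513281)/15 = 0.1512668
(Column j=1 coincides with Simpson's rule on the same nodes.)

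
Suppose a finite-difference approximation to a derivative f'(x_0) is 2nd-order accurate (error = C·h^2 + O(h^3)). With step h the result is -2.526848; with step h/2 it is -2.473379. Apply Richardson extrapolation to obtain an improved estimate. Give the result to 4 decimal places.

-2.4556

Extrapolated value = (4·A(h/2) − A(h)) / (4 − 1)
= (4·(-2.473379) − (-2.526848)) / 3
= -7.366668 / 3 = -2.455556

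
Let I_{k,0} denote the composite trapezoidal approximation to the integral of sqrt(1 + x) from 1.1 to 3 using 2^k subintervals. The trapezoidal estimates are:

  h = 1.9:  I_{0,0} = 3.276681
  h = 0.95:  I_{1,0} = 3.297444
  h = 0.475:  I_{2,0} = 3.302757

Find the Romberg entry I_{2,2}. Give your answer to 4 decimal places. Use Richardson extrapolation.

I_{1,1} = 3.297444 + (3.297444 − 3.276681)/3 = 3.304365
I_{2,1} = 3.302757 + (3.302757 − 3.297444)/3 = 3.304528
I_{2,2} = (16·3.304528 − 3.304365) / 15 = 3.304539

3.3045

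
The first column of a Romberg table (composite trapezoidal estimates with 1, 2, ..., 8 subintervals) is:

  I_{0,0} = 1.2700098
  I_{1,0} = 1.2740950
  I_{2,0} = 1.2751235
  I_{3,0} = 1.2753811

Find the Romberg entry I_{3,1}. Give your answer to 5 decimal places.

1.27547

Richardson extrapolation on the trapezoidal column (denominator 4−1=3):
I_{3,1} = 1.2753811 + (1.2753811 − 1.2751235)/3 = 1.2754670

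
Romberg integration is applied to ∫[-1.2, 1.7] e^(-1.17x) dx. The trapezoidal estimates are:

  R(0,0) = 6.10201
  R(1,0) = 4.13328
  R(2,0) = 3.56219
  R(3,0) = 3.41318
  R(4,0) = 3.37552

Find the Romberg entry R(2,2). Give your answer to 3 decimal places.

3.365

R(1,1) = 4.13328 + (4.13328 − 6.10201)/3 = 3.47704
R(2,1) = (4·3.56219 − 4.13328) / 3 = 3.37183
R(2,2) = (16·3.37183 − 3.47704) / 15 = 3.36482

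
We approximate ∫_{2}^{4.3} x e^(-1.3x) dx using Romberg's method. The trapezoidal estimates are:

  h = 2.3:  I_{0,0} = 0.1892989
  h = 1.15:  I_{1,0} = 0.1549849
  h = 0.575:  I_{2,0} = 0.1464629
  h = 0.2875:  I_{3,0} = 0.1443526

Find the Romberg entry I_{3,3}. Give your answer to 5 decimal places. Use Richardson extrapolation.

0.14365

I_{1,1} = 0.1549849 + (0.1549849 − 0.1892989)/3 = 0.1435469
I_{2,1} = 0.1464629 + (0.1464629 − 0.1549849)/3 = 0.1436222
I_{3,1} = 0.1443526 + (0.1443526 − 0.1464629)/3 = 0.1436492
I_{2,2} = 0.1436222 + (0.1436222 − 0.1435469)/15 = 0.1436272
I_{3,2} = 0.1436492 + (0.1436492 − 0.1436222)/15 = 0.1436510
I_{3,3} = (64·0.1436510 − 0.1436272) / 63 = 0.1436514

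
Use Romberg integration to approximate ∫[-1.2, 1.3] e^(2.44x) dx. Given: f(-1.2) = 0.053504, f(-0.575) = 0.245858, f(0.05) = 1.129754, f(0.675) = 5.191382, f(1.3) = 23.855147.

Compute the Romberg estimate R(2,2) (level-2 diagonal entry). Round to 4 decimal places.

R(0,0) (trapezoid, 1 panel, h=2.5000): 29.885814
R(1,0) (trapezoid, 2 panels, h=1.2500): 16.355099
R(2,0) (trapezoid, 4 panels, h=0.6250): 11.575825
R(1,1) = 16.355099 + (16.355099 − 29.885814)/3 = 11.844861
R(2,1) = 11.575825 + (11.575825 − 16.355099)/3 = 9.982734
R(2,2) = 9.982734 + (9.982734 − 11.844861)/15 = 9.858592

9.8586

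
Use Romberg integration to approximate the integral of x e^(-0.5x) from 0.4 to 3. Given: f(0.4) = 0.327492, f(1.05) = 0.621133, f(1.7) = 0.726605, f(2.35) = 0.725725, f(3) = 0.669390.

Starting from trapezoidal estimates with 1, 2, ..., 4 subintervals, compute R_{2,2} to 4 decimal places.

R_{0,0} (trapezoid, 1 panel, h=2.6000): 1.295947
R_{1,0} (trapezoid, 2 panels, h=1.3000): 1.592560
R_{2,0} (trapezoid, 4 panels, h=0.6500): 1.671738
R_{1,1} = 1.592560 + (1.592560 − 1.295947)/3 = 1.691431
R_{2,1} = 1.671738 + (1.671738 − 1.592560)/3 = 1.698131
R_{2,2} = 1.698131 + (1.698131 − 1.691431)/15 = 1.698578

1.6986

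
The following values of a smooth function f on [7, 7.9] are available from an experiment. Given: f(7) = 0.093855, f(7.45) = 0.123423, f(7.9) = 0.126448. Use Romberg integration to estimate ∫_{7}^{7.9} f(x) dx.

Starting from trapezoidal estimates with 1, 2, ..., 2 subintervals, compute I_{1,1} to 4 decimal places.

0.1071

I_{0,0} (trapezoid, 1 panel, h=0.9000): 0.099136
I_{1,0} (trapezoid, 2 panels, h=0.4500): 0.105109
I_{1,1} = 0.105109 + (0.105109 − 0.099136)/3 = 0.107100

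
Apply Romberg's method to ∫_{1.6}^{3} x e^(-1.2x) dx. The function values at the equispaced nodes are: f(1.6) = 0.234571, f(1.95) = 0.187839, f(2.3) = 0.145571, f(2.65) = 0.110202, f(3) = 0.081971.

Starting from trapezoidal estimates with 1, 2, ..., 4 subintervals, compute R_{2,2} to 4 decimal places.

R_{0,0} (trapezoid, 1 panel, h=1.4000): 0.221579
R_{1,0} (trapezoid, 2 panels, h=0.7000): 0.212689
R_{2,0} (trapezoid, 4 panels, h=0.3500): 0.210659
R_{1,1} = 0.212689 + (0.212689 − 0.221579)/3 = 0.209726
R_{2,1} = 0.210659 + (0.210659 − 0.212689)/3 = 0.209982
R_{2,2} = 0.209982 + (0.209982 − 0.209726)/15 = 0.209999

0.2100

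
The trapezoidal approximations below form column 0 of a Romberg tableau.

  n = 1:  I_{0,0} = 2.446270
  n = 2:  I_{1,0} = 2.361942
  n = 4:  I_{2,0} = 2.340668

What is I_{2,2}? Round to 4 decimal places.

Richardson extrapolation on the trapezoidal column (denominator 4−1=3):
I_{1,1} = 2.361942 + (2.361942 − 2.446270)/3 = 2.333833
I_{2,1} = 2.340668 + (2.340668 − 2.361942)/3 = 2.333577
I_{2,2} = (16·2.333577 − 2.333833) / 15 = 2.333560

2.3336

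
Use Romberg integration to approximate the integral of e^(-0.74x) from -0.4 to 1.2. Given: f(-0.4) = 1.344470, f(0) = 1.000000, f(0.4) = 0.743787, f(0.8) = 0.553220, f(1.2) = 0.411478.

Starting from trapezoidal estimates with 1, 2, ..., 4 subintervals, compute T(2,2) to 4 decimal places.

T(0,0) (trapezoid, 1 panel, h=1.6000): 1.404758
T(1,0) (trapezoid, 2 panels, h=0.8000): 1.297409
T(2,0) (trapezoid, 4 panels, h=0.4000): 1.269992
T(1,1) = 1.297409 + (1.297409 − 1.404758)/3 = 1.261626
T(2,1) = 1.269992 + (1.269992 − 1.297409)/3 = 1.260853
T(2,2) = 1.260853 + (1.260853 − 1.261626)/15 = 1.260801

1.2608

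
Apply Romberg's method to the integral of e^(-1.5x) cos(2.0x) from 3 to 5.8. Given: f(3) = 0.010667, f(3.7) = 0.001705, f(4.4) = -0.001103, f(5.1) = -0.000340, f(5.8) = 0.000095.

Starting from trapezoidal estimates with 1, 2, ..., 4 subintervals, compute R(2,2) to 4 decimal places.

0.0033

R(0,0) (trapezoid, 1 panel, h=2.8000): 0.015067
R(1,0) (trapezoid, 2 panels, h=1.4000): 0.005989
R(2,0) (trapezoid, 4 panels, h=0.7000): 0.003950
R(1,1) = 0.005989 + (0.005989 − 0.015067)/3 = 0.002963
R(2,1) = 0.003950 + (0.003950 − 0.005989)/3 = 0.003270
R(2,2) = 0.003270 + (0.003270 − 0.002963)/15 = 0.003290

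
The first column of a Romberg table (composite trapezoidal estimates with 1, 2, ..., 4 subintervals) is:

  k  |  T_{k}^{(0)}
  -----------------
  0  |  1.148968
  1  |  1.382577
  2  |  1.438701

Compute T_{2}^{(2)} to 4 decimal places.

Richardson extrapolation on the trapezoidal column (denominator 4−1=3):
T_{1}^{(1)} = 1.382577 + (1.382577 − 1.148968)/3 = 1.460447
T_{2}^{(1)} = 1.438701 + (1.438701 − 1.382577)/3 = 1.457409
T_{2}^{(2)} = 1.457409 + (1.457409 − 1.460447)/15 = 1.457206
(Column j=1 coincides with Simpson's rule on the same nodes.)

1.4572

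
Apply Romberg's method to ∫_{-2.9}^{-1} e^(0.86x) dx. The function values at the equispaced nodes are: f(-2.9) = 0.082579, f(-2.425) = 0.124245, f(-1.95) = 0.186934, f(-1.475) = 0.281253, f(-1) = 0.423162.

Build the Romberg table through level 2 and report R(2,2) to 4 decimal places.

0.3960

R(0,0) (trapezoid, 1 panel, h=1.9000): 0.480454
R(1,0) (trapezoid, 2 panels, h=0.9500): 0.417814
R(2,0) (trapezoid, 4 panels, h=0.4750): 0.401519
R(1,1) = 0.417814 + (0.417814 − 0.480454)/3 = 0.396934
R(2,1) = 0.401519 + (0.401519 − 0.417814)/3 = 0.396087
R(2,2) = 0.396087 + (0.396087 − 0.396934)/15 = 0.396031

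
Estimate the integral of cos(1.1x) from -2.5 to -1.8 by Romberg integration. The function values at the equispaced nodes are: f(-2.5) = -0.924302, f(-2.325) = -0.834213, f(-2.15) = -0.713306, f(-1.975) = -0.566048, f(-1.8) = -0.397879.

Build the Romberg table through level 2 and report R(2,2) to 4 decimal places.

R(0,0) (trapezoid, 1 panel, h=0.7000): -0.462763
R(1,0) (trapezoid, 2 panels, h=0.3500): -0.481039
R(2,0) (trapezoid, 4 panels, h=0.1750): -0.485565
R(1,1) = -0.481039 + (-0.481039 − (-0.462763))/3 = -0.487131
R(2,1) = -0.485565 + (-0.485565 − (-0.481039))/3 = -0.487074
R(2,2) = -0.487074 + (-0.487074 − (-0.487131))/15 = -0.487070

-0.4871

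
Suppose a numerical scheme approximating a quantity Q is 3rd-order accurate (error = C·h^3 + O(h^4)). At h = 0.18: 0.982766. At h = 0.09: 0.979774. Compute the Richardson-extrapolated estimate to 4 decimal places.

The leading error scales as h^3; refining by a factor of 2 reduces it by 2^3 = 8.
Extrapolated value = (8·A(h/2) − A(h)) / (8 − 1)
= (8·0.979774 − 0.982766) / 7
= 6.855426 / 7 = 0.979347

0.9793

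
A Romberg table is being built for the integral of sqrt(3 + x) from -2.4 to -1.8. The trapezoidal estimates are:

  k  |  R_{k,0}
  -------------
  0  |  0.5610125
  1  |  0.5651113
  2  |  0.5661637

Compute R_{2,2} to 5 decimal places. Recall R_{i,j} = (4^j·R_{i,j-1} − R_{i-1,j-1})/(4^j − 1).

Richardson extrapolation on the trapezoidal column (denominator 4−1=3):
R_{1,1} = (4·0.5651113 − 0.5610125) / 3 = 0.5664776
R_{2,1} = (4·0.5661637 − 0.5651113) / 3 = 0.5665145
R_{2,2} = 0.5665145 + (0.5665145 − 0.5664776)/15 = 0.5665170

0.56652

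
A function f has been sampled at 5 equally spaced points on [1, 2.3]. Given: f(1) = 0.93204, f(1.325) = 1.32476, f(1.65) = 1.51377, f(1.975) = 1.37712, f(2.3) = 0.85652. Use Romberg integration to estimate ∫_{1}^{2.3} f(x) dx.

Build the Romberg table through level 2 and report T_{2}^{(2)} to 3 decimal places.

T_{0}^{(0)} (trapezoid, 1 panel, h=1.3000): 1.16256
T_{1}^{(0)} (trapezoid, 2 panels, h=0.6500): 1.56523
T_{2}^{(0)} (trapezoid, 4 panels, h=0.3250): 1.66073
T_{1}^{(1)} = 1.56523 + (1.56523 − 1.16256)/3 = 1.69945
T_{2}^{(1)} = 1.66073 + (1.66073 − 1.56523)/3 = 1.69256
T_{2}^{(2)} = 1.69256 + (1.69256 − 1.69945)/15 = 1.69210

1.692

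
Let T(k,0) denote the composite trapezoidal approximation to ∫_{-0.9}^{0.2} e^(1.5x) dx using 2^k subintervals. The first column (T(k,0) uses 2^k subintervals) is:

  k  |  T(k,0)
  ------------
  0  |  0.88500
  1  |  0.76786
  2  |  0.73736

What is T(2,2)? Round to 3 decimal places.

Richardson extrapolation on the trapezoidal column (denominator 4−1=3):
T(1,1) = 0.76786 + (0.76786 − 0.88500)/3 = 0.72881
T(2,1) = (4·0.73736 − 0.76786) / 3 = 0.72719
T(2,2) = (16·0.72719 − 0.72881) / 15 = 0.72708
(Column j=1 coincides with Simpson's rule on the same nodes.)

0.727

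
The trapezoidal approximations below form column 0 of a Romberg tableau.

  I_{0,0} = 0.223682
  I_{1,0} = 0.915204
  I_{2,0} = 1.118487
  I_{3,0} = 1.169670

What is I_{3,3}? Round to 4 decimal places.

1.1867

Richardson extrapolation on the trapezoidal column (denominator 4−1=3):
I_{1,1} = (4·0.915204 − 0.223682) / 3 = 1.145711
I_{2,1} = (4·1.118487 − 0.915204) / 3 = 1.186248
I_{3,1} = (4·1.169670 − 1.118487) / 3 = 1.186731
I_{2,2} = 1.186248 + (1.186248 − 1.145711)/15 = 1.188950
I_{3,2} = 1.186731 + (1.186731 − 1.186248)/15 = 1.186763
I_{3,3} = 1.186763 + (1.186763 − 1.188950)/63 = 1.186728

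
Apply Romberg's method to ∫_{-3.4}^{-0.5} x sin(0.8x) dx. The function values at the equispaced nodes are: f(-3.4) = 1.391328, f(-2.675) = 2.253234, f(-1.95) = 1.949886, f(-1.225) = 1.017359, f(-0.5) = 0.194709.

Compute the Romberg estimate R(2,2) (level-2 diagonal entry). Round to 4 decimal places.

R(0,0) (trapezoid, 1 panel, h=2.9000): 2.299754
R(1,0) (trapezoid, 2 panels, h=1.4500): 3.977212
R(2,0) (trapezoid, 4 panels, h=0.7250): 4.359786
R(1,1) = 3.977212 + (3.977212 − 2.299754)/3 = 4.536365
R(2,1) = 4.359786 + (4.359786 − 3.977212)/3 = 4.487311
R(2,2) = 4.487311 + (4.487311 − 4.536365)/15 = 4.484041

4.4840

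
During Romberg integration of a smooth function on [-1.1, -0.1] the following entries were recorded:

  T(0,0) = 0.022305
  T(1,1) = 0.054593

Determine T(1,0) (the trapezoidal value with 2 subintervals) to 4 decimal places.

From T(1,1) = (4·T(1,0) − T(0,0))/3, solve for T(1,0):
4·T(1,0) = 3·0.054593 + 0.022305 = 0.186084
T(1,0) = 0.046521

0.0465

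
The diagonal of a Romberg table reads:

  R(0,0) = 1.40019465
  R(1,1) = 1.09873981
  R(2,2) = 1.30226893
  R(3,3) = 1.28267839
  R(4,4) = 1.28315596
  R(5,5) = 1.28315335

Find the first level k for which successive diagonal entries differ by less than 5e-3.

|R(1,1) − R(0,0)| = 0.30145484 ≥ 5e-3
|R(2,2) − R(1,1)| = 0.20352912 ≥ 5e-3
|R(3,3) − R(2,2)| = 0.01959054 ≥ 5e-3
|R(4,4) − R(3,3)| = 0.00047757 < 5e-3

k = 4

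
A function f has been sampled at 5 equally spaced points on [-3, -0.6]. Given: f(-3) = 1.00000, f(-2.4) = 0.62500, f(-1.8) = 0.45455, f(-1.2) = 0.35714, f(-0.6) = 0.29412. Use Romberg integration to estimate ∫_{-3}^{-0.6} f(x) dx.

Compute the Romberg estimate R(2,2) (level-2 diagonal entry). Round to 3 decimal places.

R(0,0) (trapezoid, 1 panel, h=2.4000): 1.55294
R(1,0) (trapezoid, 2 panels, h=1.2000): 1.32193
R(2,0) (trapezoid, 4 panels, h=0.6000): 1.25025
R(1,1) = 1.32193 + (1.32193 − 1.55294)/3 = 1.24493
R(2,1) = 1.25025 + (1.25025 − 1.32193)/3 = 1.22636
R(2,2) = 1.22636 + (1.22636 − 1.24493)/15 = 1.22512

1.225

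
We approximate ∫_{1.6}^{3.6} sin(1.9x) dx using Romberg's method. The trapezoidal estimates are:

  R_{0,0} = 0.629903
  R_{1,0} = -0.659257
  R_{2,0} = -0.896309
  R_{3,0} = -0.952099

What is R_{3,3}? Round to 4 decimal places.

-0.9704

Richardson extrapolation on the trapezoidal column (denominator 4−1=3):
R_{1,1} = (4·(-0.659257) − 0.629903) / 3 = -1.088977
R_{2,1} = (4·(-0.896309) − (-0.659257)) / 3 = -0.975326
R_{3,1} = -0.952099 + (-0.952099 − (-0.896309))/3 = -0.970696
R_{2,2} = -0.975326 + (-0.975326 − (-1.088977))/15 = -0.967749
R_{3,2} = (16·(-0.970696) − (-0.975326)) / 15 = -0.970387
R_{3,3} = -0.970387 + (-0.970387 − (-0.967749))/63 = -0.970429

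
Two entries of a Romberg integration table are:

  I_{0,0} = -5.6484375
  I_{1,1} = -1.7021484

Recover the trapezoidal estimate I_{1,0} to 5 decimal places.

-2.68872

From I_{1,1} = (4·I_{1,0} − I_{0,0})/3, solve for I_{1,0}:
4·I_{1,0} = 3·(-1.7021484) + (-5.6484375) = -10.7548827
I_{1,0} = -2.6887207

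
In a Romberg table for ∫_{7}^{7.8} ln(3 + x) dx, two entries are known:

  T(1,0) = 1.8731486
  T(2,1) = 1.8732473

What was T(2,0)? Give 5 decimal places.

From T(2,1) = (4·T(2,0) − T(1,0))/3, solve for T(2,0):
4·T(2,0) = 3·1.8732473 + 1.8731486 = 7.4928905
T(2,0) = 1.8732226

1.87322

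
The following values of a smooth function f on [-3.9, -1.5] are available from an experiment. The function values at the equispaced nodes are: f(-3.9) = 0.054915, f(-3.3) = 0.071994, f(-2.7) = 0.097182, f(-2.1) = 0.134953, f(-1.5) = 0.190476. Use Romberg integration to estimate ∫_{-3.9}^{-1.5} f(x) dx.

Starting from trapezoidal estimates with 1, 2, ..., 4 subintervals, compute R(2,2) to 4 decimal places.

0.2535

R(0,0) (trapezoid, 1 panel, h=2.4000): 0.294469
R(1,0) (trapezoid, 2 panels, h=1.2000): 0.263853
R(2,0) (trapezoid, 4 panels, h=0.6000): 0.256095
R(1,1) = 0.263853 + (0.263853 − 0.294469)/3 = 0.253648
R(2,1) = 0.256095 + (0.256095 − 0.263853)/3 = 0.253509
R(2,2) = 0.253509 + (0.253509 − 0.253648)/15 = 0.253500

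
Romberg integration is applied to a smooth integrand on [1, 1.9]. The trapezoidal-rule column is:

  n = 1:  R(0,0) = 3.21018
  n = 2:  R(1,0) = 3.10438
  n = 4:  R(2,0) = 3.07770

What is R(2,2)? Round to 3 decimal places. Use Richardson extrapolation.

3.069

Richardson extrapolation on the trapezoidal column (denominator 4−1=3):
R(1,1) = (4·3.10438 − 3.21018) / 3 = 3.06911
R(2,1) = (4·3.07770 − 3.10438) / 3 = 3.06881
R(2,2) = 3.06881 + (3.06881 − 3.06911)/15 = 3.06879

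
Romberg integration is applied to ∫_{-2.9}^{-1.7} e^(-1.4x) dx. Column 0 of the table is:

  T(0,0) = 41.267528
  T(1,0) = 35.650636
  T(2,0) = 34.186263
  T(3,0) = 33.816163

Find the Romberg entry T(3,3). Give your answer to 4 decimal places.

33.6924

Richardson extrapolation on the trapezoidal column (denominator 4−1=3):
T(1,1) = (4·35.650636 − 41.267528) / 3 = 33.778339
T(2,1) = (4·34.186263 − 35.650636) / 3 = 33.698139
T(3,1) = 33.816163 + (33.816163 − 34.186263)/3 = 33.692796
T(2,2) = (16·33.698139 − 33.778339) / 15 = 33.692792
T(3,2) = 33.692796 + (33.692796 − 33.698139)/15 = 33.692440
T(3,3) = (64·33.692440 − 33.692792) / 63 = 33.692434
(Column j=1 coincides with Simpson's rule on the same nodes.)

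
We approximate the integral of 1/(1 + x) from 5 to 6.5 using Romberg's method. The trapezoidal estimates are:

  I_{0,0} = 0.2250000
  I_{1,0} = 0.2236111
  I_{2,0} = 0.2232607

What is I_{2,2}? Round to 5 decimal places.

0.22314

Richardson extrapolation on the trapezoidal column (denominator 4−1=3):
I_{1,1} = (4·0.2236111 − 0.2250000) / 3 = 0.2231481
I_{2,1} = 0.2232607 + (0.2232607 − 0.2236111)/3 = 0.2231439
I_{2,2} = 0.2231439 + (0.2231439 − 0.2231481)/15 = 0.2231436
(Column j=1 coincides with Simpson's rule on the same nodes.)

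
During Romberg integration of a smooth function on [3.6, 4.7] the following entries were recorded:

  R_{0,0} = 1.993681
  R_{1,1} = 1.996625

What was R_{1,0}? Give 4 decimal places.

From R_{1,1} = (4·R_{1,0} − R_{0,0})/3, solve for R_{1,0}:
4·R_{1,0} = 3·1.996625 + 1.993681 = 7.983556
R_{1,0} = 1.995889

1.9959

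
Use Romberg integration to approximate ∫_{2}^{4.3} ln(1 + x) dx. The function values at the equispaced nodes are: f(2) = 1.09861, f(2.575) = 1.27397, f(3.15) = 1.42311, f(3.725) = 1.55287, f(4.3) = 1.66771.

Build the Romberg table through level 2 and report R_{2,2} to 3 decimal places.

R_{0,0} (trapezoid, 1 panel, h=2.3000): 3.18127
R_{1,0} (trapezoid, 2 panels, h=1.1500): 3.22721
R_{2,0} (trapezoid, 4 panels, h=0.5750): 3.23904
R_{1,1} = 3.22721 + (3.22721 − 3.18127)/3 = 3.24252
R_{2,1} = 3.23904 + (3.23904 − 3.22721)/3 = 3.24298
R_{2,2} = 3.24298 + (3.24298 − 3.24252)/15 = 3.24301

3.243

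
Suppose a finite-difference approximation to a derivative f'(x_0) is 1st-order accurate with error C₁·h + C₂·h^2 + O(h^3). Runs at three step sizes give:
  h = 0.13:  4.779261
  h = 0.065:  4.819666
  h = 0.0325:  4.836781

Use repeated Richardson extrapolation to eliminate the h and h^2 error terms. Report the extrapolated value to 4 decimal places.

4.8518

First eliminate the h term (factor 2^1 = 2):
  B₁ = (2·4.819666 − 4.779261)/1 = 4.860071
  B₂ = (2·4.836781 − 4.819666)/1 = 4.853896
Then eliminate the h^2 term (factor 2^2 = 4):
  (4·4.853896 − 4.860071)/3 = 4.851838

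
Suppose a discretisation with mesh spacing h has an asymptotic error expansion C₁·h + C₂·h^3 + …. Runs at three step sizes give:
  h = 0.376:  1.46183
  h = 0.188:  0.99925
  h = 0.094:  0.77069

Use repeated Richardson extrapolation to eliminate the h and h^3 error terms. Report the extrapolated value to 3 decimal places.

First eliminate the h term (factor 2^1 = 2):
  B₁ = (2·0.99925 − 1.46183)/1 = 0.53667
  B₂ = (2·0.77069 − 0.99925)/1 = 0.54213
Then eliminate the h^3 term (factor 2^3 = 8):
  (8·0.54213 − 0.53667)/7 = 0.54291

0.543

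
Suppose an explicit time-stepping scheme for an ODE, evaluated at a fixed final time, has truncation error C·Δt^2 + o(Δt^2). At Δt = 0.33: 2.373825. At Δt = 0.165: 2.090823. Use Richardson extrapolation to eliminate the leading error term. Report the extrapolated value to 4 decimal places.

Extrapolated value = (4·A(Δt/2) − A(Δt)) / (4 − 1)
= (4·2.090823 − 2.373825) / 3
= 5.989467 / 3 = 1.996489

1.9965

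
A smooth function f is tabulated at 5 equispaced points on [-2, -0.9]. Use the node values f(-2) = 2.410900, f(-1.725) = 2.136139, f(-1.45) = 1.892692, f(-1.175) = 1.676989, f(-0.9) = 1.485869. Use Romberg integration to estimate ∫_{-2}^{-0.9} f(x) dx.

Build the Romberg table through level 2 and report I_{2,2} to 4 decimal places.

I_{0,0} (trapezoid, 1 panel, h=1.1000): 2.143223
I_{1,0} (trapezoid, 2 panels, h=0.5500): 2.112592
I_{2,0} (trapezoid, 4 panels, h=0.2750): 2.104906
I_{1,1} = 2.112592 + (2.112592 − 2.143223)/3 = 2.102382
I_{2,1} = 2.104906 + (2.104906 − 2.112592)/3 = 2.102344
I_{2,2} = 2.102344 + (2.102344 − 2.102382)/15 = 2.102341

2.1023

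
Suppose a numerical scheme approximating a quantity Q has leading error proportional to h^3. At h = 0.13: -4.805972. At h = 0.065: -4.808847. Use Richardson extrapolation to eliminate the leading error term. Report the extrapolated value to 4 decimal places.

-4.8093

Extrapolated value = (8·A(h/2) − A(h)) / (8 − 1)
= (8·(-4.808847) − (-4.805972)) / 7
= -33.664804 / 7 = -4.809258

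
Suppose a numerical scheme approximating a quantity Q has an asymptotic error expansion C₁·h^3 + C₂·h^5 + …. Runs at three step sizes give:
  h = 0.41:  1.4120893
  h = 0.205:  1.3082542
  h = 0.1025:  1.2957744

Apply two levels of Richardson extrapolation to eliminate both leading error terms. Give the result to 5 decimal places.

1.29401

First eliminate the h^3 term (factor 2^3 = 8):
  B₁ = (8·1.3082542 − 1.4120893)/7 = 1.2934206
  B₂ = (8·1.2957744 − 1.3082542)/7 = 1.2939916
Then eliminate the h^5 term (factor 2^5 = 32):
  (32·1.2939916 − 1.2934206)/31 = 1.2940100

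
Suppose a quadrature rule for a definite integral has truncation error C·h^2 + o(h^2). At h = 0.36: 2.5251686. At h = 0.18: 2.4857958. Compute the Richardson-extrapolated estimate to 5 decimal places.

The leading error scales as h^2; refining by a factor of 2 reduces it by 2^2 = 4.
Extrapolated value = (4·A(h/2) − A(h)) / (4 − 1)
= (4·2.4857958 − 2.5251686) / 3
= 7.4180146 / 3 = 2.4726715

2.47267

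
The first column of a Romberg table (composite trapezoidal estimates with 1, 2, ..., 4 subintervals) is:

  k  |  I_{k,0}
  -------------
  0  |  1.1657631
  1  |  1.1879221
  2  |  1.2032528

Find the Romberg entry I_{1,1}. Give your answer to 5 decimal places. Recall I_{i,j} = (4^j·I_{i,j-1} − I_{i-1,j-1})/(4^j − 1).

1.19531

I_{1,1} = (4·1.1879221 − 1.1657631) / 3 = 1.1953084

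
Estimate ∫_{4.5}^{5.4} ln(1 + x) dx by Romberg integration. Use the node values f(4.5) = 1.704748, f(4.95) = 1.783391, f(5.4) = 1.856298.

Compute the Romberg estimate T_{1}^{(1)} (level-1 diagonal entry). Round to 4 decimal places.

T_{0}^{(0)} (trapezoid, 1 panel, h=0.9000): 1.602471
T_{1}^{(0)} (trapezoid, 2 panels, h=0.4500): 1.603761
T_{1}^{(1)} = 1.603761 + (1.603761 − 1.602471)/3 = 1.604191

1.6042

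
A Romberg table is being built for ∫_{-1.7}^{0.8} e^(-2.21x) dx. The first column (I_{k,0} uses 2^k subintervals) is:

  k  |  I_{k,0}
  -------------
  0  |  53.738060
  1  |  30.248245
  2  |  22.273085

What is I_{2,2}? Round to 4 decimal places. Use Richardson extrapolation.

19.4278

Richardson extrapolation on the trapezoidal column (denominator 4−1=3):
I_{1,1} = (4·30.248245 − 53.738060) / 3 = 22.418307
I_{2,1} = 22.273085 + (22.273085 − 30.248245)/3 = 19.614698
I_{2,2} = (16·19.614698 − 22.418307) / 15 = 19.427791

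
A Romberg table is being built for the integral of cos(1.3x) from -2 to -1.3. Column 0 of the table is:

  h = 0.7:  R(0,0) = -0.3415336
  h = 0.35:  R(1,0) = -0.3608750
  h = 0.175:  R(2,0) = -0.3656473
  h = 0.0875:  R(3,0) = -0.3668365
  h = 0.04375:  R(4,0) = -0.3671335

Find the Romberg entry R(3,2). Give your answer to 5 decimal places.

Richardson extrapolation on the trapezoidal column (denominator 4−1=3):
R(2,1) = -0.3656473 + (-0.3656473 − (-0.3608750))/3 = -0.3672381
R(3,1) = (4·(-0.3668365) − (-0.3656473)) / 3 = -0.3672329
R(3,2) = -0.3672329 + (-0.3672329 − (-0.3672381))/15 = -0.3672326
(Column j=1 coincides with Simpson's rule on the same nodes.)

-0.36723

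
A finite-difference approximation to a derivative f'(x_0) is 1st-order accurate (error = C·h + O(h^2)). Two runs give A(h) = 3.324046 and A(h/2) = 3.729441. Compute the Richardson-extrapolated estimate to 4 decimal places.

4.1348

Extrapolated value = (2·A(h/2) − A(h)) / (2 − 1)
= (2·3.729441 − 3.324046) / 1
= 4.134836 / 1 = 4.134836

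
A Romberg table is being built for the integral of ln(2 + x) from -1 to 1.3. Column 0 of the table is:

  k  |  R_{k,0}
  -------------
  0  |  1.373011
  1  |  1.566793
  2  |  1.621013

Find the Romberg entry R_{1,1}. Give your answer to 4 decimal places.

Richardson extrapolation on the trapezoidal column (denominator 4−1=3):
R_{1,1} = (4·1.566793 − 1.373011) / 3 = 1.631387
(Column j=1 coincides with Simpson's rule on the same nodes.)

1.6314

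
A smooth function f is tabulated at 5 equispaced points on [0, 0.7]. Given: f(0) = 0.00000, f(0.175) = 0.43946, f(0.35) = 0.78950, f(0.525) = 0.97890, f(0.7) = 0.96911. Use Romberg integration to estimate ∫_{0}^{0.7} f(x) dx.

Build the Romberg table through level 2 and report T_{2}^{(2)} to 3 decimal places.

0.479

T_{0}^{(0)} (trapezoid, 1 panel, h=0.7000): 0.33919
T_{1}^{(0)} (trapezoid, 2 panels, h=0.3500): 0.44592
T_{2}^{(0)} (trapezoid, 4 panels, h=0.1750): 0.47117
T_{1}^{(1)} = 0.44592 + (0.44592 − 0.33919)/3 = 0.48150
T_{2}^{(1)} = 0.47117 + (0.47117 − 0.44592)/3 = 0.47959
T_{2}^{(2)} = 0.47959 + (0.47959 − 0.48150)/15 = 0.47946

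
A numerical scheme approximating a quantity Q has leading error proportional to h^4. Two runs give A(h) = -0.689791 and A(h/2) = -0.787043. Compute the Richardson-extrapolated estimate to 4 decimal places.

The leading error scales as h^4; refining by a factor of 2 reduces it by 2^4 = 16.
Extrapolated value = (16·A(h/2) − A(h)) / (16 − 1)
= (16·(-0.787043) − (-0.689791)) / 15
= -11.902897 / 15 = -0.793526

-0.7935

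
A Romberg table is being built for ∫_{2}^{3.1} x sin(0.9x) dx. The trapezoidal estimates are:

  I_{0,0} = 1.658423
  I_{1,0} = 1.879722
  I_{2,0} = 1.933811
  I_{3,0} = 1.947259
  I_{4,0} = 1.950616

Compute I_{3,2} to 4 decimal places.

1.9517

I_{2,1} = 1.933811 + (1.933811 − 1.879722)/3 = 1.951841
I_{3,1} = 1.947259 + (1.947259 − 1.933811)/3 = 1.951742
I_{3,2} = 1.951742 + (1.951742 − 1.951841)/15 = 1.951735
(Column j=1 coincides with Simpson's rule on the same nodes.)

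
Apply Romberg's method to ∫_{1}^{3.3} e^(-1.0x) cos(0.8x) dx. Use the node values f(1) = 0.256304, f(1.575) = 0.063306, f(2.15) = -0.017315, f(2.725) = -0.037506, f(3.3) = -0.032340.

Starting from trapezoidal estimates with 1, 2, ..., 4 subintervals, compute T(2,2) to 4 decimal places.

T(0,0) (trapezoid, 1 panel, h=2.3000): 0.257559
T(1,0) (trapezoid, 2 panels, h=1.1500): 0.108867
T(2,0) (trapezoid, 4 panels, h=0.5750): 0.069269
T(1,1) = 0.108867 + (0.108867 − 0.257559)/3 = 0.059303
T(2,1) = 0.069269 + (0.069269 − 0.108867)/3 = 0.056070
T(2,2) = 0.056070 + (0.056070 − 0.059303)/15 = 0.055854

0.0559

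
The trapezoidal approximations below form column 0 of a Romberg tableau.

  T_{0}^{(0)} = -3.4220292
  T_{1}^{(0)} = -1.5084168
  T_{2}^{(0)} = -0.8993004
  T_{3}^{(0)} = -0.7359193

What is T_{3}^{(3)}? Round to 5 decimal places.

-0.68041

T_{1}^{(1)} = (4·(-1.5084168) − (-3.4220292)) / 3 = -0.8705460
T_{2}^{(1)} = (4·(-0.8993004) − (-1.5084168)) / 3 = -0.6962616
T_{3}^{(1)} = (4·(-0.7359193) − (-0.8993004)) / 3 = -0.6814589
T_{2}^{(2)} = -0.6962616 + (-0.6962616 − (-0.8705460))/15 = -0.6846426
T_{3}^{(2)} = (16·(-0.6814589) − (-0.6962616)) / 15 = -0.6804721
T_{3}^{(3)} = (64·(-0.6804721) − (-0.6846426)) / 63 = -0.6804059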